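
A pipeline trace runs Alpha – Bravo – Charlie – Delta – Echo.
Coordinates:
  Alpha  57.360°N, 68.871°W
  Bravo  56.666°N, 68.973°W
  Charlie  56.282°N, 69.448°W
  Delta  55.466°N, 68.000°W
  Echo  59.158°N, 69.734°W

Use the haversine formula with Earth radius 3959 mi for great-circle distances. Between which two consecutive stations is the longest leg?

Leg distances:
Alpha→Bravo: 48.1 mi
Bravo→Charlie: 32.1 mi
Charlie→Delta: 79.6 mi
Delta→Echo: 263.2 mi
The longest leg is Delta–Echo at 263.2 mi.

Delta–Echo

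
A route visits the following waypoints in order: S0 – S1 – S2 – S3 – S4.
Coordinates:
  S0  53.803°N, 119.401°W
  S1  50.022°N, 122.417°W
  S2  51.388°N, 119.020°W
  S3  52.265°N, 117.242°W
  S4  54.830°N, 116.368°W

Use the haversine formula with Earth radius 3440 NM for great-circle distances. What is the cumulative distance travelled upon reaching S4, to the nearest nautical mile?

647 NM

Leg distances:
S0→S1: 252.9 NM  (cumulative 252.9 NM)
S1→S2: 153.0 NM  (cumulative 405.9 NM)
S2→S3: 84.4 NM  (cumulative 490.3 NM)
S3→S4: 157.1 NM  (cumulative 647.5 NM)
Cumulative distance at S4 ≈ 647 NM.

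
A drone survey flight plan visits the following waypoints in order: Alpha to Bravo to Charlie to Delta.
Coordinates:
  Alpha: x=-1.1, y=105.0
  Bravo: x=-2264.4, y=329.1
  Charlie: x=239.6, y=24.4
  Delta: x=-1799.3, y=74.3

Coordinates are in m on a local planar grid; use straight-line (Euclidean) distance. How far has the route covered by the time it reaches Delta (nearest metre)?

Leg distances:
Alpha→Bravo: 2274.4 m  (cumulative 2274.4 m)
Bravo→Charlie: 2522.5 m  (cumulative 4796.8 m)
Charlie→Delta: 2039.5 m  (cumulative 6836.3 m)
Cumulative distance at Delta ≈ 6836 m.

6836 m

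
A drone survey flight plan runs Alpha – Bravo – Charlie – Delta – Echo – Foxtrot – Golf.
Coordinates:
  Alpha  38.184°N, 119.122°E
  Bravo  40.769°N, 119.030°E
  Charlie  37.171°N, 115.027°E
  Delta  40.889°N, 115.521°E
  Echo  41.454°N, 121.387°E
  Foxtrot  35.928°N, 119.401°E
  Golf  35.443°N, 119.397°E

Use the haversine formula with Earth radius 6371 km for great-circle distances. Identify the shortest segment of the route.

Foxtrot–Golf

Leg distances:
Alpha→Bravo: 287.5 km
Bravo→Charlie: 528.9 km
Charlie→Delta: 415.6 km
Delta→Echo: 494.9 km
Echo→Foxtrot: 638.1 km
Foxtrot→Golf: 53.9 km
The shortest leg is Foxtrot–Golf at 53.9 km.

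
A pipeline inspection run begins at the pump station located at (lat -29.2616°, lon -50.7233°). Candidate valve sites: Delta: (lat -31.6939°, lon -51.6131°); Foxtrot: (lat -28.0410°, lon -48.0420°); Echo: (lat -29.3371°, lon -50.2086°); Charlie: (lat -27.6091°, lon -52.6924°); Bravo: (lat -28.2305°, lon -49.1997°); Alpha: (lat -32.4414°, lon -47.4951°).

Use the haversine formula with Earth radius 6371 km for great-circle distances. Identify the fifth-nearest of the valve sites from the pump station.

Distances from the pump station ((lat -29.2616°, lon -50.7233°)):
Echo: 50.6 km
Bravo: 187.6 km
Charlie: 266.1 km
Delta: 283.6 km
Foxtrot: 294.7 km
Alpha: 469.0 km
The fifth-nearest is Foxtrot at 294.7 km.

Foxtrot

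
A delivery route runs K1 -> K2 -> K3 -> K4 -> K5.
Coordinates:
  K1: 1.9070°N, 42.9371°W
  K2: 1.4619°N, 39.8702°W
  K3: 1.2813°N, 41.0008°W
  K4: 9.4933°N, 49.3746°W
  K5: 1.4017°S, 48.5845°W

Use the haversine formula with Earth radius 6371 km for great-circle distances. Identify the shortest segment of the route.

Leg distances:
K1→K2: 344.4 km
K2→K3: 127.3 km
K3→K4: 1300.6 km
K4→K5: 1214.6 km
The shortest leg is K2–K3 at 127.3 km.

K2–K3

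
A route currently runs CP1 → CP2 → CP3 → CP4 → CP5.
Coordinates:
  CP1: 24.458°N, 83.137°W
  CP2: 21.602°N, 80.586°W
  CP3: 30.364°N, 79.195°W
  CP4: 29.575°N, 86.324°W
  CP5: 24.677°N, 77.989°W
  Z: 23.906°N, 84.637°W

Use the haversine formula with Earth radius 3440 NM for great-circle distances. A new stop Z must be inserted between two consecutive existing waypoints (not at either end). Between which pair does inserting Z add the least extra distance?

Added distance for inserting Z between each consecutive pair:
CP1–CP2: 130.1 NM
CP2–CP3: 216.6 NM
CP3–CP4: 462.9 NM
CP4–CP5: 185.4 NM
Smallest added distance is 130.1 NM, inserting between CP1 and CP2.

between CP1 and CP2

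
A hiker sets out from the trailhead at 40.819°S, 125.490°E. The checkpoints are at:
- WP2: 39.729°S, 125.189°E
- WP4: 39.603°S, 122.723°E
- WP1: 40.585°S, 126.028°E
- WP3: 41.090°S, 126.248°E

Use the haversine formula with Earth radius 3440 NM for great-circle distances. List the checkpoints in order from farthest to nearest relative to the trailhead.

Distances from the trailhead:
WP4 39.603°S, 122.723°E: 146.4 NM
WP2 39.729°S, 125.189°E: 66.9 NM
WP3 41.090°S, 126.248°E: 38.0 NM
WP1 40.585°S, 126.028°E: 28.2 NM

WP4, WP2, WP3, WP1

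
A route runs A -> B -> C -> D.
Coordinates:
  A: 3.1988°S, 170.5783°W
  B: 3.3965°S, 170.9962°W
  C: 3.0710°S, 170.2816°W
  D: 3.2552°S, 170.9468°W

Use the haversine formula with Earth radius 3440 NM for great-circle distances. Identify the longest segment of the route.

Leg distances:
A→B: 27.7 NM
B→C: 47.1 NM
C→D: 41.4 NM
The longest leg is B–C at 47.1 NM.

B–C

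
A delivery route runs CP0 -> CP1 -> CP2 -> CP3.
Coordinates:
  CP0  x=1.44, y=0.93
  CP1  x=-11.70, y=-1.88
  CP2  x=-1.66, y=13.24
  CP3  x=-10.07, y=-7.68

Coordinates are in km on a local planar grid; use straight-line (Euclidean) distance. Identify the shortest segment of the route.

CP0–CP1

Leg distances:
CP0→CP1: 13.4 km
CP1→CP2: 18.1 km
CP2→CP3: 22.5 km
The shortest leg is CP0–CP1 at 13.4 km.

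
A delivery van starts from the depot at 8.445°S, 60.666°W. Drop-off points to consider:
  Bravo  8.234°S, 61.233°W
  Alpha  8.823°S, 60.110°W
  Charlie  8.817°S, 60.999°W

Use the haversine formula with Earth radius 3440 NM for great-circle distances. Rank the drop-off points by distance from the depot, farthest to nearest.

Alpha, Bravo, Charlie

Distance from the depot at 8.445°S, 60.666°W to each:
Alpha 8.823°S, 60.110°W: 40.1 NM
Bravo 8.234°S, 61.233°W: 36.0 NM
Charlie 8.817°S, 60.999°W: 29.8 NM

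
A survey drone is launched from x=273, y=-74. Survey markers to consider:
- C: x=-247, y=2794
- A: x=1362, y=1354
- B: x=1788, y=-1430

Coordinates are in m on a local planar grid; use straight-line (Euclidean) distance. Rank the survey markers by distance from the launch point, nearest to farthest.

Distance from the launch point at x=273, y=-74 to each:
A x=1362, y=1354: 1795.9 m
B x=1788, y=-1430: 2033.2 m
C x=-247, y=2794: 2914.8 m

A, B, C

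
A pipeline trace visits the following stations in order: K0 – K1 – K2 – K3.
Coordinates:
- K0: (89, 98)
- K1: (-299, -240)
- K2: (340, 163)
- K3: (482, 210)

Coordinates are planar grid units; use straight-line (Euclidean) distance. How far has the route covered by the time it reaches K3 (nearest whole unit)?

Leg distances:
K0→K1: 514.6  (cumulative 514.6)
K1→K2: 755.5  (cumulative 1270.0)
K2→K3: 149.6  (cumulative 1419.6)
Cumulative distance at K3 ≈ 1420.

1420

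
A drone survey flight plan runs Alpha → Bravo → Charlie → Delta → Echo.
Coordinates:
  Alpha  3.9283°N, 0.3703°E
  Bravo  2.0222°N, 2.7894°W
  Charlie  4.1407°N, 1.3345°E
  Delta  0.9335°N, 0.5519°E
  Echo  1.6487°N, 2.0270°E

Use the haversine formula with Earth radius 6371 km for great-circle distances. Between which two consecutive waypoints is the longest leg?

Leg distances:
Alpha→Bravo: 409.9 km
Bravo→Charlie: 514.9 km
Charlie→Delta: 367.1 km
Delta→Echo: 182.2 km
The longest leg is Bravo–Charlie at 514.9 km.

Bravo–Charlie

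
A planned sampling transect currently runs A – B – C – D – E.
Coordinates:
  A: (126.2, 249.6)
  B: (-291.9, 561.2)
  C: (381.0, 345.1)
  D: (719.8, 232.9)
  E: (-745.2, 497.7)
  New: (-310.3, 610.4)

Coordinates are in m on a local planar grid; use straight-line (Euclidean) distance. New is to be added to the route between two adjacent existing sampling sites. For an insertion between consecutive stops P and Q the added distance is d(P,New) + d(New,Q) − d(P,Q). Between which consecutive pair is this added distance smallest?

between D and E

Added distance for inserting New between each consecutive pair:
A–B: 97.4 m
B–C: 86.2 m
C–D: 1480.7 m
D–E: 57.6 m
Smallest added distance is 57.6 m, inserting between D and E.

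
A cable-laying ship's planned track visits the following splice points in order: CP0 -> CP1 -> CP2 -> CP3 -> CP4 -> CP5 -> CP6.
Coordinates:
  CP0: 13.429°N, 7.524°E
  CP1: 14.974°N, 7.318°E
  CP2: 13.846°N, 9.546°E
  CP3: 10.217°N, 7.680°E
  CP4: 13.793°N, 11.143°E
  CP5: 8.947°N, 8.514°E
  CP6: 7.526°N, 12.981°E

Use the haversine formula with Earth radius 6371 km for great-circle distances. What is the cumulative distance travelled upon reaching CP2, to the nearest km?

444 km

Leg distances:
CP0→CP1: 173.2 km  (cumulative 173.2 km)
CP1→CP2: 270.7 km  (cumulative 444.0 km)
Cumulative distance at CP2 ≈ 444 km.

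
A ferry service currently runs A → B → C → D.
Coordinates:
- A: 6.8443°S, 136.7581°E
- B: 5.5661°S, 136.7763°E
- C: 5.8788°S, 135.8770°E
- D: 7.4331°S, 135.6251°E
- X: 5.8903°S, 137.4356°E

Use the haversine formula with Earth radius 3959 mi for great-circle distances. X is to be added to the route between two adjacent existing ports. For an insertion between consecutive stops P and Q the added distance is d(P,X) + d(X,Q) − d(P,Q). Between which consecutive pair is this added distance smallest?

Added distance for inserting X between each consecutive pair:
A–B: 42.9 mi
B–C: 92.2 mi
C–D: 162.1 mi
Smallest added distance is 42.9 mi, inserting between A and B.

between A and B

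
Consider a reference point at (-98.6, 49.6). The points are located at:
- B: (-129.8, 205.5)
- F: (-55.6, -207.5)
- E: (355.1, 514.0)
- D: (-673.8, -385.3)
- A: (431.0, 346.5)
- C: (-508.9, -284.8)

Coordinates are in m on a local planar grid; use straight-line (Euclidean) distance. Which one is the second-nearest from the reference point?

Distances from the reference point ((-98.6, 49.6)):
B: 159.0 m
F: 260.7 m
C: 529.3 m
A: 607.1 m
E: 649.2 m
D: 721.1 m
The second-nearest is F at 260.7 m.

F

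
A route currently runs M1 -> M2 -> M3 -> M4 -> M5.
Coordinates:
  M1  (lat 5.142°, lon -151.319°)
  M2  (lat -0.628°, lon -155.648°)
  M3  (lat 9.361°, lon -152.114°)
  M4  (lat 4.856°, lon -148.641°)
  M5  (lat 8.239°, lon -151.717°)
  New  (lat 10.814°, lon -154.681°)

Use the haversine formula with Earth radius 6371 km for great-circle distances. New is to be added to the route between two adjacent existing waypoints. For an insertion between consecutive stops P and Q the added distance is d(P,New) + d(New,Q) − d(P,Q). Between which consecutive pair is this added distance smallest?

between M2 and M3

Added distance for inserting New between each consecutive pair:
M1–M2: 1206.3 km
M2–M3: 423.3 km
M3–M4: 632.2 km
M4–M5: 865.0 km
Smallest added distance is 423.3 km, inserting between M2 and M3.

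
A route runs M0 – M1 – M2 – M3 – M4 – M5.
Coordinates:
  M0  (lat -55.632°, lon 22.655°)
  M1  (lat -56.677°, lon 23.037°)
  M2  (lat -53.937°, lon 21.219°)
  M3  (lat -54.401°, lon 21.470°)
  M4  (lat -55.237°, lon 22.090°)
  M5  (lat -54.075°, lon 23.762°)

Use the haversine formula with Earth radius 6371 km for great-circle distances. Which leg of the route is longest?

Leg distances:
M0→M1: 118.6 km
M1→M2: 325.6 km
M2→M3: 54.1 km
M3→M4: 101.1 km
M4→M5: 168.1 km
The longest leg is M1–M2 at 325.6 km.

M1–M2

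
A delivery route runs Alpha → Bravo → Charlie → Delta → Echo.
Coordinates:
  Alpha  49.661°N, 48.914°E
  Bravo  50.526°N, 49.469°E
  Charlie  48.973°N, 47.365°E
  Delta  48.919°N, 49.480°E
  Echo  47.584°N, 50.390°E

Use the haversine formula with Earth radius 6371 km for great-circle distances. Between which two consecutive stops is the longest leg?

Bravo–Charlie

Leg distances:
Alpha→Bravo: 104.0 km
Bravo→Charlie: 229.5 km
Charlie→Delta: 154.6 km
Delta→Echo: 163.0 km
The longest leg is Bravo–Charlie at 229.5 km.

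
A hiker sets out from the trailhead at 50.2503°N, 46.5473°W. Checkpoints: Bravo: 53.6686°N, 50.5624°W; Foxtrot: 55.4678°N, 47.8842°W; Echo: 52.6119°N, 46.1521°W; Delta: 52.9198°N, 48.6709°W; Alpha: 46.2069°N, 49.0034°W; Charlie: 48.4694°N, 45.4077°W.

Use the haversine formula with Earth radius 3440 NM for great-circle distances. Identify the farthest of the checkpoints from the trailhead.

Foxtrot

Distance to each, sorted:
Foxtrot: 317.0 NM
Alpha: 261.8 NM
Bravo: 253.3 NM
Delta: 178.8 NM
Echo: 142.6 NM
Charlie: 115.8 NM
The farthest is Foxtrot at 317.0 NM.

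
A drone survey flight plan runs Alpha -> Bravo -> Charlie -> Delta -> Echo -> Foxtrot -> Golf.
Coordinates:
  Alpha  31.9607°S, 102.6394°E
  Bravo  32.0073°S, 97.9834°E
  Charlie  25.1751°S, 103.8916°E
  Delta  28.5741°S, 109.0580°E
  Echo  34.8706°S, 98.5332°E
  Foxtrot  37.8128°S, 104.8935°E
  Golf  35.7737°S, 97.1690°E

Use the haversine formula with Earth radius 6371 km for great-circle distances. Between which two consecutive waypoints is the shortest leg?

Leg distances:
Alpha→Bravo: 439.1 km
Bravo→Charlie: 953.5 km
Charlie→Delta: 636.6 km
Delta→Echo: 1215.8 km
Echo→Foxtrot: 656.7 km
Foxtrot→Golf: 724.0 km
The shortest leg is Alpha–Bravo at 439.1 km.

Alpha–Bravo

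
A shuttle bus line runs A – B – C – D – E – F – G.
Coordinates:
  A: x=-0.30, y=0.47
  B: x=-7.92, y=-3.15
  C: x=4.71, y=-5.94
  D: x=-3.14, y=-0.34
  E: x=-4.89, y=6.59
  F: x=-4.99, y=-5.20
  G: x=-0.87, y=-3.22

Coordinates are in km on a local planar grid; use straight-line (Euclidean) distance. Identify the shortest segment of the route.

Leg distances:
A→B: 8.4 km
B→C: 12.9 km
C→D: 9.6 km
D→E: 7.1 km
E→F: 11.8 km
F→G: 4.6 km
The shortest leg is F–G at 4.6 km.

F–G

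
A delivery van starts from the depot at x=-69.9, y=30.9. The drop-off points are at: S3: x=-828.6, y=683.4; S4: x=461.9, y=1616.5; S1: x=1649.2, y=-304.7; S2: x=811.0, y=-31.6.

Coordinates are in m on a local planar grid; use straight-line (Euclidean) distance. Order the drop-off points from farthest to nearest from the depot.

S1, S4, S3, S2

Computing each straight-line distance from x=-69.9, y=30.9:
S1 x=1649.2, y=-304.7: 1751.6 m
S4 x=461.9, y=1616.5: 1672.4 m
S3 x=-828.6, y=683.4: 1000.7 m
S2 x=811.0, y=-31.6: 883.1 m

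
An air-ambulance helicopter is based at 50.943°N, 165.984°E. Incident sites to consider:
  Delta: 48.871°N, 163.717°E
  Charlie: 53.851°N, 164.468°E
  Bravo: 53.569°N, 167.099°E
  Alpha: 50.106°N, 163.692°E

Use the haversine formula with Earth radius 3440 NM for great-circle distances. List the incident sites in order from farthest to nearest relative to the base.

Charlie, Bravo, Delta, Alpha

Distance from the base at 50.943°N, 165.984°E to each:
Charlie 53.851°N, 164.468°E: 183.2 NM
Bravo 53.569°N, 167.099°E: 162.9 NM
Delta 48.871°N, 163.717°E: 152.2 NM
Alpha 50.106°N, 163.692°E: 100.9 NM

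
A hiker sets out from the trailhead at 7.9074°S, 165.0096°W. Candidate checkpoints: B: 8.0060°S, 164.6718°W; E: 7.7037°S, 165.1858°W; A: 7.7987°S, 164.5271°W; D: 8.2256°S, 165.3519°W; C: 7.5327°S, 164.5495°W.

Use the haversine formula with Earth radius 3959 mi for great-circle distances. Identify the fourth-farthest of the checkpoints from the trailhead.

Distances from the trailhead (7.9074°S, 165.0096°W):
C: 40.8 mi
A: 33.9 mi
D: 32.1 mi
B: 24.1 mi
E: 18.5 mi
The fourth-farthest is B at 24.1 mi.

B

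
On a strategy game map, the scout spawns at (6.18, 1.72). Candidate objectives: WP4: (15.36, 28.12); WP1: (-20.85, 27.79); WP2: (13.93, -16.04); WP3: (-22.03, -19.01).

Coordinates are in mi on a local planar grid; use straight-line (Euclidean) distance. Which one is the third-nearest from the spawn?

Distances from the spawn ((6.18, 1.72)):
WP2: 19.4 mi
WP4: 28.0 mi
WP3: 35.0 mi
WP1: 37.6 mi
The third-nearest is WP3 at 35.0 mi.

WP3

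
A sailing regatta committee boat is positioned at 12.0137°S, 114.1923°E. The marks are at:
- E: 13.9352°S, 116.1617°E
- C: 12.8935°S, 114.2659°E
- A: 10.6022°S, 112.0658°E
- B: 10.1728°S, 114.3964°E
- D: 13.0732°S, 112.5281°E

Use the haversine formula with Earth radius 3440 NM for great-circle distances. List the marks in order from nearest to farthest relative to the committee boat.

Distances from the committee boat:
C 12.8935°S, 114.2659°E: 53.0 NM
B 10.1728°S, 114.3964°E: 111.2 NM
D 13.0732°S, 112.5281°E: 116.4 NM
A 10.6022°S, 112.0658°E: 151.2 NM
E 13.9352°S, 116.1617°E: 163.0 NM

C, B, D, A, E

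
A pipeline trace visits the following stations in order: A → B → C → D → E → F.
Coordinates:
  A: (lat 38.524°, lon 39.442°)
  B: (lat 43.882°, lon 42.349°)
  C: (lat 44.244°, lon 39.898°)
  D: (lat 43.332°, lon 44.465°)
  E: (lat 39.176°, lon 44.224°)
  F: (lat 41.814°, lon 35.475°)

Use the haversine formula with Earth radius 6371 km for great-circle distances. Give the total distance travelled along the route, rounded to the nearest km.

Leg distances:
A→B: 643.4 km  (cumulative 643.4 km)
B→C: 199.9 km  (cumulative 843.3 km)
C→D: 380.3 km  (cumulative 1223.6 km)
D→E: 462.6 km  (cumulative 1686.2 km)
E→F: 795.4 km  (cumulative 2481.6 km)
Total route length ≈ 2482 km.

2482 km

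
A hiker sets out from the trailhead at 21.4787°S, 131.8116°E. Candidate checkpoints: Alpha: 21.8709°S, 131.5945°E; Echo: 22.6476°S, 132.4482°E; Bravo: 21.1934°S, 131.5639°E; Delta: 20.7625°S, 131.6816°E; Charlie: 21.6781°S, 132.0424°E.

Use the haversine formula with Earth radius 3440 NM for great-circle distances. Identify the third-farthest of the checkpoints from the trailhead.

Distance to each, sorted:
Echo: 78.6 NM
Delta: 43.6 NM
Alpha: 26.5 NM
Bravo: 22.0 NM
Charlie: 17.6 NM
The third-farthest is Alpha at 26.5 NM.

Alpha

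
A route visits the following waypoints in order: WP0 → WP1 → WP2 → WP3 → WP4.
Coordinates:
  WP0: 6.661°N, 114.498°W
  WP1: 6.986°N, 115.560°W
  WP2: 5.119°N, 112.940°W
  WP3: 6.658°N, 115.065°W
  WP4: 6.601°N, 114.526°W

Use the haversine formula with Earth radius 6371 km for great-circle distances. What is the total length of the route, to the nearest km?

830 km

Leg distances:
WP0→WP1: 122.7 km  (cumulative 122.7 km)
WP1→WP2: 356.4 km  (cumulative 479.1 km)
WP2→WP3: 290.7 km  (cumulative 769.8 km)
WP3→WP4: 59.9 km  (cumulative 829.7 km)
Total route length ≈ 830 km.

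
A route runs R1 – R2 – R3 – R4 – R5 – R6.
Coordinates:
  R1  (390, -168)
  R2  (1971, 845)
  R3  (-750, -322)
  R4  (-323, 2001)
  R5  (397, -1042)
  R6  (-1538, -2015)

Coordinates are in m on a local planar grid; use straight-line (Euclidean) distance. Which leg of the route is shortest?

R1–R2

Leg distances:
R1→R2: 1877.7 m
R2→R3: 2960.7 m
R3→R4: 2361.9 m
R4→R5: 3127.0 m
R5→R6: 2165.9 m
The shortest leg is R1–R2 at 1877.7 m.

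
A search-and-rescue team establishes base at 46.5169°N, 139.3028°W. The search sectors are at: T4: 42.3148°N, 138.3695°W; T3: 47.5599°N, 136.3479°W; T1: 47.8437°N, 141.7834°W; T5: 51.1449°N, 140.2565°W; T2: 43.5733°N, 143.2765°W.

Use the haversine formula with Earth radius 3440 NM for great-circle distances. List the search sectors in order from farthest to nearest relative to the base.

T5, T4, T2, T3, T1

Distances from the base:
T5 51.1449°N, 140.2565°W: 280.4 NM
T4 42.3148°N, 138.3695°W: 255.4 NM
T2 43.5733°N, 143.2765°W: 244.2 NM
T3 47.5599°N, 136.3479°W: 136.1 NM
T1 47.8437°N, 141.7834°W: 128.8 NM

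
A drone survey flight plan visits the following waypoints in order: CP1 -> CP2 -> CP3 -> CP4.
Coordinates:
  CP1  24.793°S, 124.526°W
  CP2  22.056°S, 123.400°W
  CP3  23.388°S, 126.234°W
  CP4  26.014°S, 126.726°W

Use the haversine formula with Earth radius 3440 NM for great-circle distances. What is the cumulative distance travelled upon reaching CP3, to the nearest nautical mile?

Leg distances:
CP1→CP2: 175.6 NM  (cumulative 175.6 NM)
CP2→CP3: 176.1 NM  (cumulative 351.8 NM)
Cumulative distance at CP3 ≈ 352 NM.

352 NM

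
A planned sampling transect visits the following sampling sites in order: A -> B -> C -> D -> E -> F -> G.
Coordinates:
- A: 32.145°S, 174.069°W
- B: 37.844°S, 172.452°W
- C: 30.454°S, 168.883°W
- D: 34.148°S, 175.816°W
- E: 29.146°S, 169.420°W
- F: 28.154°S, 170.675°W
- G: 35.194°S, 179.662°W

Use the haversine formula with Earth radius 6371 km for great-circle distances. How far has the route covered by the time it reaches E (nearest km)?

3127 km

Leg distances:
A→B: 650.6 km  (cumulative 650.6 km)
B→C: 884.7 km  (cumulative 1535.3 km)
C→D: 770.0 km  (cumulative 2305.3 km)
D→E: 821.8 km  (cumulative 3127.0 km)
Cumulative distance at E ≈ 3127 km.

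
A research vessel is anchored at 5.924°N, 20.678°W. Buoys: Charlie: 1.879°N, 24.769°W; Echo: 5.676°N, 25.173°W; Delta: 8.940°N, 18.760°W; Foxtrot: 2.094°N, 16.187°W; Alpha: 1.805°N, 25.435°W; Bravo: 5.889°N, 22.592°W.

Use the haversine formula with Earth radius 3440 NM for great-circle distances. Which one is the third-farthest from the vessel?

Distance to each, sorted:
Alpha: 377.3 NM
Foxtrot: 353.8 NM
Charlie: 345.0 NM
Echo: 268.9 NM
Delta: 214.1 NM
Bravo: 114.3 NM
The third-farthest is Charlie at 345.0 NM.

Charlie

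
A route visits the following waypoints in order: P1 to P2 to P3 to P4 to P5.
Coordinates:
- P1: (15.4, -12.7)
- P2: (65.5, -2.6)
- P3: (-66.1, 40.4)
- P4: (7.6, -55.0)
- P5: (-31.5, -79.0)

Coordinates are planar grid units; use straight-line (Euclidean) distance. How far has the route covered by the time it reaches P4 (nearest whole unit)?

310

Leg distances:
P1→P2: 51.1  (cumulative 51.1)
P2→P3: 138.4  (cumulative 189.6)
P3→P4: 120.6  (cumulative 310.1)
Cumulative distance at P4 ≈ 310.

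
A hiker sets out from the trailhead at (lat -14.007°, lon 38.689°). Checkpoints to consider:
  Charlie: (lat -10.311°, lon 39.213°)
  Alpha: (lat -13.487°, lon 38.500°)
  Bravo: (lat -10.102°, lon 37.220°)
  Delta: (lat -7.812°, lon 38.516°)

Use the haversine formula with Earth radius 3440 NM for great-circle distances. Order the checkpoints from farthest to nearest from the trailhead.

Distance from the trailhead at (lat -14.007°, lon 38.689°) to each:
Delta (lat -7.812°, lon 38.516°): 372.1 NM
Bravo (lat -10.102°, lon 37.220°): 249.8 NM
Charlie (lat -10.311°, lon 39.213°): 224.0 NM
Alpha (lat -13.487°, lon 38.500°): 33.1 NM

Delta, Bravo, Charlie, Alpha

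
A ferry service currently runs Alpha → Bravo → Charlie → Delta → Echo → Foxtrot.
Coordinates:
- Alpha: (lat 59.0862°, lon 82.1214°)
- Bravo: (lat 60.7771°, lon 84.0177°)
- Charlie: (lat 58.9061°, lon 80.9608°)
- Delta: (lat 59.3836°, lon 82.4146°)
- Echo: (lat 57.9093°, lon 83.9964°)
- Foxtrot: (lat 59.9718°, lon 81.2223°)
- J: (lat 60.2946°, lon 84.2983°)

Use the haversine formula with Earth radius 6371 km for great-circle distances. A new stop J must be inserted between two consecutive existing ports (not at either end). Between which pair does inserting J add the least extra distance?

between Alpha and Bravo

Added distance for inserting J between each consecutive pair:
Alpha–Bravo: 21.7 km
Bravo–Charlie: 29.8 km
Charlie–Delta: 290.7 km
Delta–Echo: 224.1 km
Echo–Foxtrot: 160.7 km
Smallest added distance is 21.7 km, inserting between Alpha and Bravo.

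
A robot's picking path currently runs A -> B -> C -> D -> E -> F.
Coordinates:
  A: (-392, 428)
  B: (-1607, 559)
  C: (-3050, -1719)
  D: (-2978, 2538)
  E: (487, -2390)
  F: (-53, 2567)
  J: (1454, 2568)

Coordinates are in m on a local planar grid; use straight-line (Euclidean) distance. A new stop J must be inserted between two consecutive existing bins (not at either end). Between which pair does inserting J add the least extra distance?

Added distance for inserting J between each consecutive pair:
A–B: 5265.5 m
B–C: 7182.9 m
C–D: 6392.6 m
D–E: 3459.3 m
E–F: 1572.1 m
Smallest added distance is 1572.1 m, inserting between E and F.

between E and F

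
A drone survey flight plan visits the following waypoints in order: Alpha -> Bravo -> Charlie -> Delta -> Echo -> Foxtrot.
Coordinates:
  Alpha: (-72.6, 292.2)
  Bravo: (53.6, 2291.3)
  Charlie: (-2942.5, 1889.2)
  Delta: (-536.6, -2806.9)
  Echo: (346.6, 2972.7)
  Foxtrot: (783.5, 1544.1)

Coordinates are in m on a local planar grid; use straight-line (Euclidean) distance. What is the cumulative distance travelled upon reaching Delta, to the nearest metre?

10303 m

Leg distances:
Alpha→Bravo: 2003.1 m  (cumulative 2003.1 m)
Bravo→Charlie: 3023.0 m  (cumulative 5026.0 m)
Charlie→Delta: 5276.5 m  (cumulative 10302.6 m)
Cumulative distance at Delta ≈ 10303 m.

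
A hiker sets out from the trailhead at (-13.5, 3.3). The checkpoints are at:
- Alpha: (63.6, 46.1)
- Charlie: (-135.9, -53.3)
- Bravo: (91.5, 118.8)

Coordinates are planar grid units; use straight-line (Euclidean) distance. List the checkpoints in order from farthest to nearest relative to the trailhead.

Bravo, Charlie, Alpha

Distance from the trailhead at (-13.5, 3.3) to each:
Bravo (91.5, 118.8): 156.1
Charlie (-135.9, -53.3): 134.9
Alpha (63.6, 46.1): 88.2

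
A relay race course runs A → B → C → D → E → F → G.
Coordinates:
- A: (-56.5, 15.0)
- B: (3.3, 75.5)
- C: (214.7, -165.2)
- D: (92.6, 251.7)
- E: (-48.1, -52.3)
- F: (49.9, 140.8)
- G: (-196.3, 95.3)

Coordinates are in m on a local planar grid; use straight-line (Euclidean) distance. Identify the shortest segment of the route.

Leg distances:
A→B: 85.1 m
B→C: 320.4 m
C→D: 434.4 m
D→E: 335.0 m
E→F: 216.5 m
F→G: 250.4 m
The shortest leg is A–B at 85.1 m.

A–B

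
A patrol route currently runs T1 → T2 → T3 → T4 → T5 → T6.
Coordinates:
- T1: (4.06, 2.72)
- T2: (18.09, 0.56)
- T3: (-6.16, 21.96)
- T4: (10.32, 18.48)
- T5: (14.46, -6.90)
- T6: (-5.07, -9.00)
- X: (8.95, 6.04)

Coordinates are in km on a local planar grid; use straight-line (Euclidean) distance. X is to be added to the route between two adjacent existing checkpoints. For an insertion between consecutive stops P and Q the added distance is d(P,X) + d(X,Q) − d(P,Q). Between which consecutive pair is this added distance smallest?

Added distance for inserting X between each consecutive pair:
T1–T2: 2.4 km
T2–T3: 0.3 km
T3–T4: 17.6 km
T4–T5: 0.9 km
T5–T6: 15.0 km
Smallest added distance is 0.3 km, inserting between T2 and T3.

between T2 and T3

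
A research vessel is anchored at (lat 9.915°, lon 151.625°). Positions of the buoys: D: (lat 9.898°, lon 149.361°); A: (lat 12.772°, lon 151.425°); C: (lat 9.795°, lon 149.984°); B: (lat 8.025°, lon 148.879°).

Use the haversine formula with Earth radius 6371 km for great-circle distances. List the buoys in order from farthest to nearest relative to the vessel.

Distance from the vessel at (lat 9.915°, lon 151.625°) to each:
B (lat 8.025°, lon 148.879°): 367.6 km
A (lat 12.772°, lon 151.425°): 318.4 km
D (lat 9.898°, lon 149.361°): 248.0 km
C (lat 9.795°, lon 149.984°): 180.3 km

B, A, D, C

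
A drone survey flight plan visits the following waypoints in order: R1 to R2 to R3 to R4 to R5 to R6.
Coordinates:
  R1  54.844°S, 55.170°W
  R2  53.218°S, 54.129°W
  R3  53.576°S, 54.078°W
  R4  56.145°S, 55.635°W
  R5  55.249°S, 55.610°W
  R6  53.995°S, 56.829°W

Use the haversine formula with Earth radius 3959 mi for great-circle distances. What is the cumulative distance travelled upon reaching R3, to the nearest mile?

Leg distances:
R1→R2: 120.0 mi  (cumulative 120.0 mi)
R2→R3: 24.8 mi  (cumulative 144.9 mi)
Cumulative distance at R3 ≈ 145 mi.

145 mi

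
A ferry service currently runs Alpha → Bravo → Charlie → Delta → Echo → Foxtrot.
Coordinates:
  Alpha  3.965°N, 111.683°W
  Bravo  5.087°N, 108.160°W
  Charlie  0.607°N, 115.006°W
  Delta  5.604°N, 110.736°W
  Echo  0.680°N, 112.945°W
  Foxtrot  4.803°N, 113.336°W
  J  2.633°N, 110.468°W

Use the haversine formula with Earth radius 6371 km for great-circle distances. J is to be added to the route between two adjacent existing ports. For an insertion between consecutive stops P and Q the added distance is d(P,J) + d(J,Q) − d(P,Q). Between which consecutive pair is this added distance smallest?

between Bravo and Charlie

Added distance for inserting J between each consecutive pair:
Alpha–Bravo: 164.5 km
Bravo–Charlie: 17.8 km
Charlie–Delta: 153.8 km
Delta–Echo: 82.4 km
Echo–Foxtrot: 289.5 km
Smallest added distance is 17.8 km, inserting between Bravo and Charlie.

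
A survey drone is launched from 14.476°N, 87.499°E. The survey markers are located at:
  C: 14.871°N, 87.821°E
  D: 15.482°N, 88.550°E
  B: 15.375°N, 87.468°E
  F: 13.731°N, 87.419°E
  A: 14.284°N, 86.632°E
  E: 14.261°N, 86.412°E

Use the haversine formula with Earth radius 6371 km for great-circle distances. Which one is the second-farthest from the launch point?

Distance to each, sorted:
D: 158.9 km
E: 119.5 km
B: 100.0 km
A: 95.8 km
F: 83.3 km
C: 55.9 km
The second-farthest is E at 119.5 km.

E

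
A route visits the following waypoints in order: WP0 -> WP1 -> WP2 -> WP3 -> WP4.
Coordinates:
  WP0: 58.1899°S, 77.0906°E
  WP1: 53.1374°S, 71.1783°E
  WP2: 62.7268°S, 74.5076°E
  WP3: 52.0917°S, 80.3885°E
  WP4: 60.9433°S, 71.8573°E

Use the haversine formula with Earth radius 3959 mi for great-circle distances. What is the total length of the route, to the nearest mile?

2549 mi

Leg distances:
WP0→WP1: 418.0 mi  (cumulative 418.0 mi)
WP1→WP2: 673.5 mi  (cumulative 1091.5 mi)
WP2→WP3: 766.0 mi  (cumulative 1857.5 mi)
WP3→WP4: 691.4 mi  (cumulative 2548.9 mi)
Total route length ≈ 2549 mi.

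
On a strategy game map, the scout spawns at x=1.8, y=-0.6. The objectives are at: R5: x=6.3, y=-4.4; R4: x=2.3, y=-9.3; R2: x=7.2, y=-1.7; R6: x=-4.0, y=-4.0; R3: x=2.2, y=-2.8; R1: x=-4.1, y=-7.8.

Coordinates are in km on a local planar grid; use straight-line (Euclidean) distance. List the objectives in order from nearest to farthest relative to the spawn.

R3, R2, R5, R6, R4, R1

Distance from the spawn at x=1.8, y=-0.6 to each:
R3 x=2.2, y=-2.8: 2.2 km
R2 x=7.2, y=-1.7: 5.5 km
R5 x=6.3, y=-4.4: 5.9 km
R6 x=-4.0, y=-4.0: 6.7 km
R4 x=2.3, y=-9.3: 8.7 km
R1 x=-4.1, y=-7.8: 9.3 km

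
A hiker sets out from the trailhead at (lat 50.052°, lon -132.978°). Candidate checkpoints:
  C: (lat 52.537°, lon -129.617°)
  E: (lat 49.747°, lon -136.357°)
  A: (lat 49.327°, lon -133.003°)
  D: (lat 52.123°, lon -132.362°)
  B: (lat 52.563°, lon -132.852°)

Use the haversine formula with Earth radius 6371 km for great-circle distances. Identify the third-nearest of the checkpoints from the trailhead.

E

Distances from the trailhead ((lat 50.052°, lon -132.978°)):
A: 80.6 km
D: 234.3 km
E: 244.4 km
B: 279.3 km
C: 361.8 km
The third-nearest is E at 244.4 km.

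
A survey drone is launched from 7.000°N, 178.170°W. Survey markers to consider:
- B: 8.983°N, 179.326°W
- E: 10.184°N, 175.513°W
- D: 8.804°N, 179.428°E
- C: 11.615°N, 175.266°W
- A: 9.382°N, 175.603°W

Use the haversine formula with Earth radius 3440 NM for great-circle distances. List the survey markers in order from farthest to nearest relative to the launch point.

Distances from the launch point:
C 11.615°N, 175.266°W: 326.1 NM
E 10.184°N, 175.513°W: 247.8 NM
A 9.382°N, 175.603°W: 209.1 NM
D 8.804°N, 179.428°E: 179.3 NM
B 8.983°N, 179.326°W: 137.5 NM

C, E, A, D, B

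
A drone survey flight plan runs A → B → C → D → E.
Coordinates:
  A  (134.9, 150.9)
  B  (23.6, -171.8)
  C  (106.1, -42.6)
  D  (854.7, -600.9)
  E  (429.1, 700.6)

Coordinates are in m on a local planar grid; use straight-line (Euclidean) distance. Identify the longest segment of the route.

D–E

Leg distances:
A→B: 341.4 m
B→C: 153.3 m
C→D: 933.9 m
D→E: 1369.3 m
The longest leg is D–E at 1369.3 m.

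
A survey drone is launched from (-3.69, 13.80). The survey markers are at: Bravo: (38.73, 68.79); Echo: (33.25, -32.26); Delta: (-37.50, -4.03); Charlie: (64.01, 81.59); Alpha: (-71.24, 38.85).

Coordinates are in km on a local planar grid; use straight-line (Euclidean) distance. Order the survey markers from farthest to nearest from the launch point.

Charlie, Alpha, Bravo, Echo, Delta

Computing each straight-line distance from (-3.69, 13.80):
Charlie (64.01, 81.59): 95.8 km
Alpha (-71.24, 38.85): 72.0 km
Bravo (38.73, 68.79): 69.5 km
Echo (33.25, -32.26): 59.0 km
Delta (-37.50, -4.03): 38.2 km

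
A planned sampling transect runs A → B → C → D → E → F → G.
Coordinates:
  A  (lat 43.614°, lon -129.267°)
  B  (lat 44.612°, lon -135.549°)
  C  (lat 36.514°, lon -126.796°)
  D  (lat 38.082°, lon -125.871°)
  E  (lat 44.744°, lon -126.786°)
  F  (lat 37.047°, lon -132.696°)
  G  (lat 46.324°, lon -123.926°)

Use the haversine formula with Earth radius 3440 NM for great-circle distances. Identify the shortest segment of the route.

Leg distances:
A→B: 277.3 NM
B→C: 628.3 NM
C→D: 104.0 NM
D→E: 402.1 NM
E→F: 534.0 NM
F→G: 680.9 NM
The shortest leg is C–D at 104.0 NM.

C–D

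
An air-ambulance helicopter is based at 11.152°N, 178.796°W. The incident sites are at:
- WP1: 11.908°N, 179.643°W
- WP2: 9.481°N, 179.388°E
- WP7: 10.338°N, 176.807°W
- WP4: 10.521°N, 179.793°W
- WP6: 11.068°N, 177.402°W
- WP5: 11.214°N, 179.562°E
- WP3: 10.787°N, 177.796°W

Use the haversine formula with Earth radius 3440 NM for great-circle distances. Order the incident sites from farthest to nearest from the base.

WP2, WP7, WP5, WP6, WP4, WP1, WP3

Distances from the base:
WP2 9.481°N, 179.388°E: 146.9 NM
WP7 10.338°N, 176.807°W: 127.1 NM
WP5 11.214°N, 179.562°E: 96.8 NM
WP6 11.068°N, 177.402°W: 82.3 NM
WP4 10.521°N, 179.793°W: 69.9 NM
WP1 11.908°N, 179.643°W: 67.4 NM
WP3 10.787°N, 177.796°W: 62.9 NM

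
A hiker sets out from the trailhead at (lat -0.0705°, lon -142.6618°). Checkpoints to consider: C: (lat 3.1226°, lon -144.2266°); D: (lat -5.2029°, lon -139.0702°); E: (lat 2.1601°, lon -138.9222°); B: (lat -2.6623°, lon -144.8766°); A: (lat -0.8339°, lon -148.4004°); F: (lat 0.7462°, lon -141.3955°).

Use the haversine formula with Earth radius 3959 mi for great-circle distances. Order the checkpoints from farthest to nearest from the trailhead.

Distances from the trailhead:
D (lat -5.2029°, lon -139.0702°): 432.6 mi
A (lat -0.8339°, lon -148.4004°): 400.0 mi
E (lat 2.1601°, lon -138.9222°): 300.8 mi
C (lat 3.1226°, lon -144.2266°): 245.7 mi
B (lat -2.6623°, lon -144.8766°): 235.5 mi
F (lat 0.7462°, lon -141.3955°): 104.1 mi

D, A, E, C, B, F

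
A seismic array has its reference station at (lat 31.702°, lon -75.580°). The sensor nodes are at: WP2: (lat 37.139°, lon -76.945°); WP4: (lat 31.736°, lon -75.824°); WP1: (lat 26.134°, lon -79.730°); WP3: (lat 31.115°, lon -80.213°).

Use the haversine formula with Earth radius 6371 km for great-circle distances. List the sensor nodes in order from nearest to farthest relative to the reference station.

Distances from the reference station:
WP4 (lat 31.736°, lon -75.824°): 23.4 km
WP3 (lat 31.115°, lon -80.213°): 444.5 km
WP2 (lat 37.139°, lon -76.945°): 617.4 km
WP1 (lat 26.134°, lon -79.730°): 739.1 km

WP4, WP3, WP2, WP1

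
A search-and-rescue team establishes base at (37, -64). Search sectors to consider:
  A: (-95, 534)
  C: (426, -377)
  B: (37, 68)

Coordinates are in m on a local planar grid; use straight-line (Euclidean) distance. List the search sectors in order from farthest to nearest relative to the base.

Computing each straight-line distance from (37, -64):
A (-95, 534): 612.4 m
C (426, -377): 499.3 m
B (37, 68): 132.0 m

A, C, B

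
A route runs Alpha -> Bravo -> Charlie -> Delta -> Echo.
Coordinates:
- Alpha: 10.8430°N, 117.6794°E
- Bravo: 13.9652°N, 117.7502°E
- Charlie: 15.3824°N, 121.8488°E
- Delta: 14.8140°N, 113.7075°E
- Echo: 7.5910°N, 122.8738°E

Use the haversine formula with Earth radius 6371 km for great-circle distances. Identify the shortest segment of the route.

Alpha–Bravo

Leg distances:
Alpha→Bravo: 347.3 km
Bravo→Charlie: 468.2 km
Charlie→Delta: 876.3 km
Delta→Echo: 1281.9 km
The shortest leg is Alpha–Bravo at 347.3 km.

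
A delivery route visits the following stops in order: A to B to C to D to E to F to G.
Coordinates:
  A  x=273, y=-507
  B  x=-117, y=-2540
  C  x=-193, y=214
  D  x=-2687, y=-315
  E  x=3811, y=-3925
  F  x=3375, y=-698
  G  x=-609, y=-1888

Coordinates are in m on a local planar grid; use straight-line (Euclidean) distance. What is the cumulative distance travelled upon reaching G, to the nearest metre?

22222 m

Leg distances:
A→B: 2070.1 m  (cumulative 2070.1 m)
B→C: 2755.0 m  (cumulative 4825.1 m)
C→D: 2549.5 m  (cumulative 7374.6 m)
D→E: 7433.4 m  (cumulative 14808.0 m)
E→F: 3256.3 m  (cumulative 18064.4 m)
F→G: 4157.9 m  (cumulative 22222.3 m)
Cumulative distance at G ≈ 22222 m.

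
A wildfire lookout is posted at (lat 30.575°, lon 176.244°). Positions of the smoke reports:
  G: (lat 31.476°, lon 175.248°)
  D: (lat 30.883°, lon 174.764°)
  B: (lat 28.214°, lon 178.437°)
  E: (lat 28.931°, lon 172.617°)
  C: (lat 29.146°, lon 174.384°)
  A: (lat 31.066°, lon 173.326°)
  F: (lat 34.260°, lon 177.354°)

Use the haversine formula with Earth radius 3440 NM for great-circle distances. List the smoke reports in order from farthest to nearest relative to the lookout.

F, E, B, A, C, D, G

Computing each great-circle distance from (lat 30.575°, lon 176.244°):
F (lat 34.260°, lon 177.354°): 228.3 NM
E (lat 28.931°, lon 172.617°): 213.3 NM
B (lat 28.214°, lon 178.437°): 182.3 NM
A (lat 31.066°, lon 173.326°): 153.3 NM
C (lat 29.146°, lon 174.384°): 129.4 NM
D (lat 30.883°, lon 174.764°): 78.6 NM
G (lat 31.476°, lon 175.248°): 74.5 NM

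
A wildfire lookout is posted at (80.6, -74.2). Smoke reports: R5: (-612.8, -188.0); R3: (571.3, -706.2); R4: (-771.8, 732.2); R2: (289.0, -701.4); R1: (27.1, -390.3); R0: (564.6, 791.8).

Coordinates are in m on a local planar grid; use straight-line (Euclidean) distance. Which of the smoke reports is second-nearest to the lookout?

Distances from the lookout ((80.6, -74.2)):
R1: 320.6 m
R2: 660.9 m
R5: 702.7 m
R3: 800.1 m
R0: 992.1 m
R4: 1173.4 m
The second-nearest is R2 at 660.9 m.

R2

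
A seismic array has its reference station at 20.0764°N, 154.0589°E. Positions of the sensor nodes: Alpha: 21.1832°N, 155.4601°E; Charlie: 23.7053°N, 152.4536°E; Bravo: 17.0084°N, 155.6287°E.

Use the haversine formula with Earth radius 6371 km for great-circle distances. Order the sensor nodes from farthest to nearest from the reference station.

Distances from the reference station:
Charlie 23.7053°N, 152.4536°E: 436.2 km
Bravo 17.0084°N, 155.6287°E: 379.2 km
Alpha 21.1832°N, 155.4601°E: 190.8 km

Charlie, Bravo, Alpha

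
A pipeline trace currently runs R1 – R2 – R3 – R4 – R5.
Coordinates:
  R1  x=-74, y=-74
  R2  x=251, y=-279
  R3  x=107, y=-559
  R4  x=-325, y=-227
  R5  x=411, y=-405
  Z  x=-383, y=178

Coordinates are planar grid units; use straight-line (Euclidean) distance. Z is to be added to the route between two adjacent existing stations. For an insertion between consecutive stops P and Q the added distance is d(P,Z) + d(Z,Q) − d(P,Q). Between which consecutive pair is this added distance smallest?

Added distance for inserting Z between each consecutive pair:
R1–R2: 796.0
R2–R3: 1351.7
R3–R4: 749.3
R4–R5: 637.0
Smallest added distance is 637.0, inserting between R4 and R5.

between R4 and R5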